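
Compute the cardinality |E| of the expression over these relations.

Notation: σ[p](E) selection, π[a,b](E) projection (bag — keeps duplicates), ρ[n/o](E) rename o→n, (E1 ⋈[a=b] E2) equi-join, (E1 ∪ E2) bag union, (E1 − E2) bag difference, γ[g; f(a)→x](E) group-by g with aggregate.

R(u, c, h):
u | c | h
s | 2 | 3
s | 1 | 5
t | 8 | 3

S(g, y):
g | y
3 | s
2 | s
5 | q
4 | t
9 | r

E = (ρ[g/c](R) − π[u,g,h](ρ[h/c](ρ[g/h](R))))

Row counts bottom-up:
  R → 3
  ρ[g/c](R) → 3
  R → 3
  ρ[g/h](R) → 3
  ρ[h/c](ρ[g/h](R)) → 3
  π[u,g,h](ρ[h/c](ρ[g/h](R))) → 3
  (ρ[g/c](R) − π[u,g,h](ρ[h/c](ρ[g/h](R)))) → 3

|E| = 3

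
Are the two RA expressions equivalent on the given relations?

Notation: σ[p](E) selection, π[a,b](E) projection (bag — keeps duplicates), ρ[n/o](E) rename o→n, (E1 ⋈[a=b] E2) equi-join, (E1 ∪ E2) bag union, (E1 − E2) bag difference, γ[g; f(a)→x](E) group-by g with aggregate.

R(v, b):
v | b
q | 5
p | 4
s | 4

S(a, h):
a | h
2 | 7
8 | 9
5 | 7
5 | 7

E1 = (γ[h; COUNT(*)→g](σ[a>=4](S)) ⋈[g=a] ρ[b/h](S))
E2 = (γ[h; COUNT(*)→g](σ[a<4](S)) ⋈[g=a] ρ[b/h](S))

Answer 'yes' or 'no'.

E1 subexpression sizes:
  S → 4
  σ[a>=4](S) → 3
  γ[h; COUNT(*)→g](σ[a>=4](S)) → 2
  S → 4
  ρ[b/h](S) → 4
  (γ[h; COUNT(*)→g](σ[a>=4](S)) ⋈[g=a] ρ[b/h](S)) → 1
E2 subexpression sizes:
  S → 4
  σ[a<4](S) → 1
  γ[h; COUNT(*)→g](σ[a<4](S)) → 1
  S → 4
  ρ[b/h](S) → 4
  (γ[h; COUNT(*)→g](σ[a<4](S)) ⋈[g=a] ρ[b/h](S)) → 0

E1 result:
h | g | a | b
7 | 2 | 2 | 7
E2 result:
h | g | a | b
(0 rows)
Witness: (7, 2, 2, 7) appears 1× in E1 but 0× in E2.

no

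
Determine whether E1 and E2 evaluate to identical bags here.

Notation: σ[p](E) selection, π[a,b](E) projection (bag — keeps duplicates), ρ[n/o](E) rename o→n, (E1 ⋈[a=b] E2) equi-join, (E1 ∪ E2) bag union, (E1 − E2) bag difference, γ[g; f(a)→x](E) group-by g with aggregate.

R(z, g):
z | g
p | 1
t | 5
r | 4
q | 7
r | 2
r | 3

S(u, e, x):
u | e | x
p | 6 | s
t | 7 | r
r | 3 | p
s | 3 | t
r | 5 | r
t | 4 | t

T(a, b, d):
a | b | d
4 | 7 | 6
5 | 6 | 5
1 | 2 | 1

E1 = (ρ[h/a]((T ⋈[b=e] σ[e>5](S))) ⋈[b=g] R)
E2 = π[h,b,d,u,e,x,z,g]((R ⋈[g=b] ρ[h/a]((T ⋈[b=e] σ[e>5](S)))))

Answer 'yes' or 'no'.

E1 stepwise |·|:
  T → 3
  S → 6
  σ[e>5](S) → 2
  (T ⋈[b=e] σ[e>5](S)) → 2
  ρ[h/a]((T ⋈[b=e] σ[e>5](S))) → 2
  R → 6
  (ρ[h/a]((T ⋈[b=e] σ[e>5](S))) ⋈[b=g] R) → 1
E2 stepwise |·|:
  R → 6
  T → 3
  S → 6
  σ[e>5](S) → 2
  (T ⋈[b=e] σ[e>5](S)) → 2
  ρ[h/a]((T ⋈[b=e] σ[e>5](S))) → 2
  (R ⋈[g=b] ρ[h/a]((T ⋈[b=e] σ[e>5](S)))) → 1
  π[h,b,d,u,e,x,z,g]((R ⋈[g=b] ρ[h/a]((T ⋈[b=e] σ[e>5](S))))) → 1

E1 and E2 produce the same multiset:
h | b | d | u | e | x | z | g
4 | 7 | 6 | t | 7 | r | q | 7

yes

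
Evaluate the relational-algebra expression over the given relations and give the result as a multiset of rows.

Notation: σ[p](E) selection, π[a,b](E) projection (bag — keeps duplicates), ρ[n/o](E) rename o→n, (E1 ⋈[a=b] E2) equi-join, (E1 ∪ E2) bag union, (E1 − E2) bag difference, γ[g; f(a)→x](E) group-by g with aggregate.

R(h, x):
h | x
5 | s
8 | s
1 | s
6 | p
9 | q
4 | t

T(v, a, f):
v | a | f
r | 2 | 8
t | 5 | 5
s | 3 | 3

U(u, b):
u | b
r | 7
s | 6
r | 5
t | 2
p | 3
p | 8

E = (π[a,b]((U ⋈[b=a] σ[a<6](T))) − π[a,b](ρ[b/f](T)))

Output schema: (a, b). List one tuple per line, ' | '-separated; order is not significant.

Row counts bottom-up:
  U → 6
  T → 3
  σ[a<6](T) → 3
  (U ⋈[b=a] σ[a<6](T)) → 3
  π[a,b]((U ⋈[b=a] σ[a<6](T))) → 3
  T → 3
  ρ[b/f](T) → 3
  π[a,b](ρ[b/f](T)) → 3
  (π[a,b]((U ⋈[b=a] σ[a<6](T))) − π[a,b](ρ[b/f](T))) → 1

== RESULT ==
a | b
2 | 2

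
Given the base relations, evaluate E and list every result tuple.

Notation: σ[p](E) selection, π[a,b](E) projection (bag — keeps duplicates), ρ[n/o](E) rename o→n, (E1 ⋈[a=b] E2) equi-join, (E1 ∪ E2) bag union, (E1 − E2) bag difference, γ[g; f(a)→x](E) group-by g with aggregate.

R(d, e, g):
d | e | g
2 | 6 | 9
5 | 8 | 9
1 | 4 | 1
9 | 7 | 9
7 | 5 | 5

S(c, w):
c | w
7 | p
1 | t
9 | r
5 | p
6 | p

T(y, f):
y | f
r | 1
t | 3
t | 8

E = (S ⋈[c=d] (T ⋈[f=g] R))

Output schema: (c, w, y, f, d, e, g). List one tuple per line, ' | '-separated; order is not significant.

Per-node cardinality:
  S → 5
  T → 3
  R → 5
  (T ⋈[f=g] R) → 1
  (S ⋈[c=d] (T ⋈[f=g] R)) → 1

== RESULT ==
c | w | y | f | d | e | g
1 | t | r | 1 | 1 | 4 | 1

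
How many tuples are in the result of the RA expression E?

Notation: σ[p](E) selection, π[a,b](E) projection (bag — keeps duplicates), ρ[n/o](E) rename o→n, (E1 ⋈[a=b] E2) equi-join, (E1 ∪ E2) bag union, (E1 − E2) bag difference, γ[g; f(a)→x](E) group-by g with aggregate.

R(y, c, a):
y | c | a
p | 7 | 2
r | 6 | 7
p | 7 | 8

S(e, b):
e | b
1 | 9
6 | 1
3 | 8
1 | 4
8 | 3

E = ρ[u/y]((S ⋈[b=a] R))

Per-node cardinality:
  S → 5
  R → 3
  (S ⋈[b=a] R) → 1
  ρ[u/y]((S ⋈[b=a] R)) → 1

|E| = 1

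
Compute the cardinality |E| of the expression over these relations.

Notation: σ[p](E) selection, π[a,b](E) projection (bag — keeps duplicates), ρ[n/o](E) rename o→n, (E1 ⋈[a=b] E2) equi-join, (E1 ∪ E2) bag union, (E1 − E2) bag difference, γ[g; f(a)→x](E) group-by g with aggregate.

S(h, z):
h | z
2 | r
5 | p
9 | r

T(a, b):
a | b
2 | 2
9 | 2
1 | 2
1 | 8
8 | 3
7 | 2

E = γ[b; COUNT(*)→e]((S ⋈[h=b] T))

Row counts bottom-up:
  S → 3
  T → 6
  (S ⋈[h=b] T) → 4
  γ[b; COUNT(*)→e]((S ⋈[h=b] T)) → 1

|E| = 1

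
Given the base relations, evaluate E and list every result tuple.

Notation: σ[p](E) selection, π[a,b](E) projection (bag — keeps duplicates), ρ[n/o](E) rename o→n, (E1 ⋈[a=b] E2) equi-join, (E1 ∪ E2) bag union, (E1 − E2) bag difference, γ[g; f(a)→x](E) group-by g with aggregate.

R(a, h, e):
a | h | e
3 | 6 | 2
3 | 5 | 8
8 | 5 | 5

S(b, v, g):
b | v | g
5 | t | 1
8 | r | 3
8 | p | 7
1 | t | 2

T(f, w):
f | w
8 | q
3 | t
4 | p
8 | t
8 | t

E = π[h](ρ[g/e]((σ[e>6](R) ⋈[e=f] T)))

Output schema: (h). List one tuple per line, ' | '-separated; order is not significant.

Subexpression sizes:
  R → 3
  σ[e>6](R) → 1
  T → 5
  (σ[e>6](R) ⋈[e=f] T) → 3
  ρ[g/e]((σ[e>6](R) ⋈[e=f] T)) → 3
  π[h](ρ[g/e]((σ[e>6](R) ⋈[e=f] T))) → 3

== RESULT ==
h
5
5
5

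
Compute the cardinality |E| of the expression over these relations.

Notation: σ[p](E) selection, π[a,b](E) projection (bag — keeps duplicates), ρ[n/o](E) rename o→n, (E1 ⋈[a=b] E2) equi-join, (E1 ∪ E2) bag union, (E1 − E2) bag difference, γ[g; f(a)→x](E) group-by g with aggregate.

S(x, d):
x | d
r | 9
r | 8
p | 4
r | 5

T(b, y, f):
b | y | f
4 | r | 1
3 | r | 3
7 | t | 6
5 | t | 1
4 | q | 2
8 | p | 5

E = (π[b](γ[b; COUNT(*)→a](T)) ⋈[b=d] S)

Row counts bottom-up:
  T → 6
  γ[b; COUNT(*)→a](T) → 5
  π[b](γ[b; COUNT(*)→a](T)) → 5
  S → 4
  (π[b](γ[b; COUNT(*)→a](T)) ⋈[b=d] S) → 3

|E| = 3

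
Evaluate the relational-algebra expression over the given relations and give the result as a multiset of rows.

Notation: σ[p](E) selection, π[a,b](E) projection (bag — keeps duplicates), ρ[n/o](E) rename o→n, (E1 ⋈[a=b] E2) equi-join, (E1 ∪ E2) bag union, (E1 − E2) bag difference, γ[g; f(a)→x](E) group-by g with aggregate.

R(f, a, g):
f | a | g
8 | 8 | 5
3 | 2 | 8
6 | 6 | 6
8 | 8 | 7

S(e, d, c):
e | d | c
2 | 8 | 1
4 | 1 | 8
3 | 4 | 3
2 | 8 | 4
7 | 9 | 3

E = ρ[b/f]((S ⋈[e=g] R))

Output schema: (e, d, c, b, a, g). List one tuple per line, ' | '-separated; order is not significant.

Stepwise |·|:
  S → 5
  R → 4
  (S ⋈[e=g] R) → 1
  ρ[b/f]((S ⋈[e=g] R)) → 1

== RESULT ==
e | d | c | b | a | g
7 | 9 | 3 | 8 | 8 | 7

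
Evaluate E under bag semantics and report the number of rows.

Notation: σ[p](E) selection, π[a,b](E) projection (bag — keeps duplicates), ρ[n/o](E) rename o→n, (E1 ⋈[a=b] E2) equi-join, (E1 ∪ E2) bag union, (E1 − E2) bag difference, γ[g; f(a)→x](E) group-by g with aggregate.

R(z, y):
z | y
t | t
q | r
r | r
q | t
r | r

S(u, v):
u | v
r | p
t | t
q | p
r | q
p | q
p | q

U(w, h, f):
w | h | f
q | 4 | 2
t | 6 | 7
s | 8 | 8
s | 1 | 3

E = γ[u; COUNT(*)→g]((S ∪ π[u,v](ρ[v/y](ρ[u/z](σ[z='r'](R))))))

Stepwise |·|:
  S → 6
  R → 5
  σ[z='r'](R) → 2
  ρ[u/z](σ[z='r'](R)) → 2
  ρ[v/y](ρ[u/z](σ[z='r'](R))) → 2
  π[u,v](ρ[v/y](ρ[u/z](σ[z='r'](R)))) → 2
  (S ∪ π[u,v](ρ[v/y](ρ[u/z](σ[z='r'](R))))) → 8
  γ[u; COUNT(*)→g]((S ∪ π[u,v](ρ[v/y](ρ[u/z](σ[z='r'](R)))))) → 4

|E| = 4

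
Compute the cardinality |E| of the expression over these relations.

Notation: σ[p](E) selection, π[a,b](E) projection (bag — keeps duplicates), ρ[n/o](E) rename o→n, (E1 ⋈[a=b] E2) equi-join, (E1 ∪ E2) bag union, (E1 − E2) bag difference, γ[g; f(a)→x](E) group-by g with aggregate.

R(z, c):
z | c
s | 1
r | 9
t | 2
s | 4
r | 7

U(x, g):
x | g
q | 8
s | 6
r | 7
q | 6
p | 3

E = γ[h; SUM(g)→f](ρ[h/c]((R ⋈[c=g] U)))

Row counts bottom-up:
  R → 5
  U → 5
  (R ⋈[c=g] U) → 1
  ρ[h/c]((R ⋈[c=g] U)) → 1
  γ[h; SUM(g)→f](ρ[h/c]((R ⋈[c=g] U))) → 1

|E| = 1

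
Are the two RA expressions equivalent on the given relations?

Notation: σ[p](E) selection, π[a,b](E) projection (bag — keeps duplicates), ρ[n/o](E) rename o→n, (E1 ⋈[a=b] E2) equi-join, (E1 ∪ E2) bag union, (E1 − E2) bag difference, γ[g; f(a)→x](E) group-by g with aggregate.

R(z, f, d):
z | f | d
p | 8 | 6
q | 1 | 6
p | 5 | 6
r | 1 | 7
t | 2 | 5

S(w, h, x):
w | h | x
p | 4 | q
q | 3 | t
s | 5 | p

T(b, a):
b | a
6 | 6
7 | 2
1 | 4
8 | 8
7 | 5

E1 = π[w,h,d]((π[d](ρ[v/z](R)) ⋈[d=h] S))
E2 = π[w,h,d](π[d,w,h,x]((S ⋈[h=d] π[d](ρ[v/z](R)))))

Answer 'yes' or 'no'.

E1 subexpression sizes:
  R → 5
  ρ[v/z](R) → 5
  π[d](ρ[v/z](R)) → 5
  S → 3
  (π[d](ρ[v/z](R)) ⋈[d=h] S) → 1
  π[w,h,d]((π[d](ρ[v/z](R)) ⋈[d=h] S)) → 1
E2 subexpression sizes:
  S → 3
  R → 5
  ρ[v/z](R) → 5
  π[d](ρ[v/z](R)) → 5
  (S ⋈[h=d] π[d](ρ[v/z](R))) → 1
  π[d,w,h,x]((S ⋈[h=d] π[d](ρ[v/z](R)))) → 1
  π[w,h,d](π[d,w,h,x]((S ⋈[h=d] π[d](ρ[v/z](R))))) → 1

E1 and E2 produce the same multiset:
w | h | d
s | 5 | 5

yes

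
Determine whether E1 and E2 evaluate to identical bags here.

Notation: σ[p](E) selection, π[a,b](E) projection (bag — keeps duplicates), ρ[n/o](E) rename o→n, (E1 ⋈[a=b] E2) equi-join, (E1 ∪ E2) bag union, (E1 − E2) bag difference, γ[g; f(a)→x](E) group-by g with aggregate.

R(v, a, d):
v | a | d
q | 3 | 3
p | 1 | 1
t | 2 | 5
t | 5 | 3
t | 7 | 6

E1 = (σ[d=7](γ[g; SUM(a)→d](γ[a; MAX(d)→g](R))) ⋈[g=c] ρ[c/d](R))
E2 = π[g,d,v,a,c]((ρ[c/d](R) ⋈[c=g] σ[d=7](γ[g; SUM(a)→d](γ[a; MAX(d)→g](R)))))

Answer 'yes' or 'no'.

E1 per-node cardinality:
  R → 5
  γ[a; MAX(d)→g](R) → 5
  γ[g; SUM(a)→d](γ[a; MAX(d)→g](R)) → 4
  σ[d=7](γ[g; SUM(a)→d](γ[a; MAX(d)→g](R))) → 1
  R → 5
  ρ[c/d](R) → 5
  (σ[d=7](γ[g; SUM(a)→d](γ[a; MAX(d)→g](R))) ⋈[g=c] ρ[c/d](R)) → 1
E2 per-node cardinality:
  R → 5
  ρ[c/d](R) → 5
  R → 5
  γ[a; MAX(d)→g](R) → 5
  γ[g; SUM(a)→d](γ[a; MAX(d)→g](R)) → 4
  σ[d=7](γ[g; SUM(a)→d](γ[a; MAX(d)→g](R))) → 1
  (ρ[c/d](R) ⋈[c=g] σ[d=7](γ[g; SUM(a)→d](γ[a; MAX(d)→g](R)))) → 1
  π[g,d,v,a,c]((ρ[c/d](R) ⋈[c=g] σ[d=7](γ[g; SUM(a)→d](γ[a; MAX(d)→g](R))))) → 1

E1 and E2 produce the same multiset:
g | d | v | a | c
6 | 7 | t | 7 | 6

yes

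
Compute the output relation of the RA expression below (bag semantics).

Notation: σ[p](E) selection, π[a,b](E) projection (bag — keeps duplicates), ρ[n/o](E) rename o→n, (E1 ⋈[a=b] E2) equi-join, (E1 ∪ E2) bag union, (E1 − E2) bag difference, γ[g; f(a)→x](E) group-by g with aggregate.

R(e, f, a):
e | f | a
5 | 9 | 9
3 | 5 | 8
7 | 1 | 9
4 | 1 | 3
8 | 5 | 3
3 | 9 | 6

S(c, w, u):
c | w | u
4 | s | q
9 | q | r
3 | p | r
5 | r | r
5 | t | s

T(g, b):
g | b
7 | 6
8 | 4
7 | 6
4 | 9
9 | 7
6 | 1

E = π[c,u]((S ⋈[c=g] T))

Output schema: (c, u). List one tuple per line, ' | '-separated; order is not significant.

Per-node cardinality:
  S → 5
  T → 6
  (S ⋈[c=g] T) → 2
  π[c,u]((S ⋈[c=g] T)) → 2

== RESULT ==
c | u
4 | q
9 | r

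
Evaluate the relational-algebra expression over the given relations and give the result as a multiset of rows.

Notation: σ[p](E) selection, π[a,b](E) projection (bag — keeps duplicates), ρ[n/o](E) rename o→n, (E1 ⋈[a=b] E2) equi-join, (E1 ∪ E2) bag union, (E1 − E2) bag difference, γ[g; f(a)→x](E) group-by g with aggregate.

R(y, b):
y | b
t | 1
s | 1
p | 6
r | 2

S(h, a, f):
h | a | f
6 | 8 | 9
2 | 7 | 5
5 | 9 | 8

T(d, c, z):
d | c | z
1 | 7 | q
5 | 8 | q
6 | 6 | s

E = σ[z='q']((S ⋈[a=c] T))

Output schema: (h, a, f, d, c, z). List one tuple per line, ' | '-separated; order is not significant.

Stepwise |·|:
  S → 3
  T → 3
  (S ⋈[a=c] T) → 2
  σ[z='q']((S ⋈[a=c] T)) → 2

== RESULT ==
h | a | f | d | c | z
2 | 7 | 5 | 1 | 7 | q
6 | 8 | 9 | 5 | 8 | q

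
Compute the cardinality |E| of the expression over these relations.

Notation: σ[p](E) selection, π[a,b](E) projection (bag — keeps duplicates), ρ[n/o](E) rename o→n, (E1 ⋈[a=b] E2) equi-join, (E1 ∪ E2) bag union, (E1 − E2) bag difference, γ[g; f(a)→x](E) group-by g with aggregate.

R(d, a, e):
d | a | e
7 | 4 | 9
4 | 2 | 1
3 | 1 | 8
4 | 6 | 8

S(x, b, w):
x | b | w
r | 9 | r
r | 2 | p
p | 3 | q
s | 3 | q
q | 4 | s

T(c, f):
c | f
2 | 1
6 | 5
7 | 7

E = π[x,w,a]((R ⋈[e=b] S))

Row counts bottom-up:
  R → 4
  S → 5
  (R ⋈[e=b] S) → 1
  π[x,w,a]((R ⋈[e=b] S)) → 1

|E| = 1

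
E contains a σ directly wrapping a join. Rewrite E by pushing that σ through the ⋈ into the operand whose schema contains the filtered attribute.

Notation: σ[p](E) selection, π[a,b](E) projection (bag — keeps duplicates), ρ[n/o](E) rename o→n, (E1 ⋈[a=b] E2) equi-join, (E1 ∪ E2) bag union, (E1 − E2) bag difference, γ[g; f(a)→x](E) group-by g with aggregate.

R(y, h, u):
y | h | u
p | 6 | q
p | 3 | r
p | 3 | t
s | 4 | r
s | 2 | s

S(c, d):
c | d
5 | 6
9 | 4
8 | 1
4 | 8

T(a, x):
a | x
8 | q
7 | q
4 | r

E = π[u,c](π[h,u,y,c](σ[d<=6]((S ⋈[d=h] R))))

σ filters on d, owned by the left side.
E' = π[u,c](π[h,u,y,c]((σ[d<=6](S) ⋈[d=h] R)))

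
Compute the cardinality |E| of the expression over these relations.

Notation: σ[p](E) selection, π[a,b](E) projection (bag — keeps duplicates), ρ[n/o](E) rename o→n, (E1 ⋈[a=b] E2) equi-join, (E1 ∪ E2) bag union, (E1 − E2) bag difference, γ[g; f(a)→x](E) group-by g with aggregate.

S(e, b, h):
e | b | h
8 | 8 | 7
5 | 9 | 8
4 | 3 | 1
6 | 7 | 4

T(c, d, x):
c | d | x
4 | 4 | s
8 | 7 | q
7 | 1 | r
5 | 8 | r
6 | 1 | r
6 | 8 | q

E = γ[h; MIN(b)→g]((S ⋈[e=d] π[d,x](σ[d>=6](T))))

Stepwise |·|:
  S → 4
  T → 6
  σ[d>=6](T) → 3
  π[d,x](σ[d>=6](T)) → 3
  (S ⋈[e=d] π[d,x](σ[d>=6](T))) → 2
  γ[h; MIN(b)→g]((S ⋈[e=d] π[d,x](σ[d>=6](T)))) → 1

|E| = 1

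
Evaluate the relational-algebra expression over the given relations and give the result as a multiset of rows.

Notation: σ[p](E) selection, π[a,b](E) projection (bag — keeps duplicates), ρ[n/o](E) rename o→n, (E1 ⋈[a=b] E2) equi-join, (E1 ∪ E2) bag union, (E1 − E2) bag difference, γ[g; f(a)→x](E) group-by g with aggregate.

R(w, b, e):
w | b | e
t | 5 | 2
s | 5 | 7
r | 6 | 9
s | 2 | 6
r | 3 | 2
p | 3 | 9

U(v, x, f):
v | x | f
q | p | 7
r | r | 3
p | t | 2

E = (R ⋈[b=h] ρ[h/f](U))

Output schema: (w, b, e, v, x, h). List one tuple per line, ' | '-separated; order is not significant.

Per-node cardinality:
  R → 6
  U → 3
  ρ[h/f](U) → 3
  (R ⋈[b=h] ρ[h/f](U)) → 3

== RESULT ==
w | b | e | v | x | h
p | 3 | 9 | r | r | 3
r | 3 | 2 | r | r | 3
s | 2 | 6 | p | t | 2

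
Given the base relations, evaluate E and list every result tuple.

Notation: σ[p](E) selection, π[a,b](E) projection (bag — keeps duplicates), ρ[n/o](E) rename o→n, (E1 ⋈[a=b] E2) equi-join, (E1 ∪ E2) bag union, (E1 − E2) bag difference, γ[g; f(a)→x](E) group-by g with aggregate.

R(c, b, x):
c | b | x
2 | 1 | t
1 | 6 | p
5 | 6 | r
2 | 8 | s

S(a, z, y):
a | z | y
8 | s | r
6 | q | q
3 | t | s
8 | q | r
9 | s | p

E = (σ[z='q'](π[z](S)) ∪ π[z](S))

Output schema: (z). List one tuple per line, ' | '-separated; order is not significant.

Row counts bottom-up:
  S → 5
  π[z](S) → 5
  σ[z='q'](π[z](S)) → 2
  S → 5
  π[z](S) → 5
  (σ[z='q'](π[z](S)) ∪ π[z](S)) → 7

== RESULT ==
z
q
q
q
q
s
s
t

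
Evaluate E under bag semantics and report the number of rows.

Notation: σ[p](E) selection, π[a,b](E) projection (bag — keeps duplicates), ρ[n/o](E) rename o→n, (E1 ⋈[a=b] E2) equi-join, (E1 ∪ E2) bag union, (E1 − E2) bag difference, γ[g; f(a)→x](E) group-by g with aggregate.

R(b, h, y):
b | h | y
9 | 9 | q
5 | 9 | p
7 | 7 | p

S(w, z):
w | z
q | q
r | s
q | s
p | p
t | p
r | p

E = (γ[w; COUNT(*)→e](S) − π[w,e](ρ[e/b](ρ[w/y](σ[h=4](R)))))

Row counts bottom-up:
  S → 6
  γ[w; COUNT(*)→e](S) → 4
  R → 3
  σ[h=4](R) → 0
  ρ[w/y](σ[h=4](R)) → 0
  ρ[e/b](ρ[w/y](σ[h=4](R))) → 0
  π[w,e](ρ[e/b](ρ[w/y](σ[h=4](R)))) → 0
  (γ[w; COUNT(*)→e](S) − π[w,e](ρ[e/b](ρ[w/y](σ[h=4](R))))) → 4

|E| = 4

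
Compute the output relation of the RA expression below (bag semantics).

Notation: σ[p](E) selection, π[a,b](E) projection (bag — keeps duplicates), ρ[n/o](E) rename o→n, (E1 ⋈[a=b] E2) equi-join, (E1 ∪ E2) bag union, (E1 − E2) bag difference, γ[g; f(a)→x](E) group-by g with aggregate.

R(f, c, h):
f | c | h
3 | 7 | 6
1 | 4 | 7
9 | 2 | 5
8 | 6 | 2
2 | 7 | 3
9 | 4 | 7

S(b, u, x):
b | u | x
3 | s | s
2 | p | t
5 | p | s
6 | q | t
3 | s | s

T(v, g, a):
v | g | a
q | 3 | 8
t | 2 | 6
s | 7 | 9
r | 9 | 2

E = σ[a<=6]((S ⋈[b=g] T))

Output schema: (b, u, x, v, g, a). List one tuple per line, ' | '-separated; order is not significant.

Row counts bottom-up:
  S → 5
  T → 4
  (S ⋈[b=g] T) → 3
  σ[a<=6]((S ⋈[b=g] T)) → 1

== RESULT ==
b | u | x | v | g | a
2 | p | t | t | 2 | 6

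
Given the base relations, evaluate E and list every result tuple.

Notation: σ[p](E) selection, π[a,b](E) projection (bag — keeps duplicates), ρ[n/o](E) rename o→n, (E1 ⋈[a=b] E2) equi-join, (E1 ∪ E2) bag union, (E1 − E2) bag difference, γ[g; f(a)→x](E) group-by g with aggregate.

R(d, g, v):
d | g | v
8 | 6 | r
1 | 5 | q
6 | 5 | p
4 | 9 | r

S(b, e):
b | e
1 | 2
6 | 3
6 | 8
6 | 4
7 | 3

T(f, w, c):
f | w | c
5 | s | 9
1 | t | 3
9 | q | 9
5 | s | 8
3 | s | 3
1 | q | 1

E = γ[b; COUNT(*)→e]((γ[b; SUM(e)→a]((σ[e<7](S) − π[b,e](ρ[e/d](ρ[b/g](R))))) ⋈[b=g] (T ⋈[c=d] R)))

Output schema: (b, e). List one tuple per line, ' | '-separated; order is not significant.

Subexpression sizes:
  S → 5
  σ[e<7](S) → 4
  R → 4
  ρ[b/g](R) → 4
  ρ[e/d](ρ[b/g](R)) → 4
  π[b,e](ρ[e/d](ρ[b/g](R))) → 4
  (σ[e<7](S) − π[b,e](ρ[e/d](ρ[b/g](R)))) → 4
  γ[b; SUM(e)→a]((σ[e<7](S) − π[b,e](ρ[e/d](ρ[b/g](R))))) → 3
  T → 6
  R → 4
  (T ⋈[c=d] R) → 2
  (γ[b; SUM(e)→a]((σ[e<7](S) − π[b,e](ρ[e/d](ρ[b/g](R))))) ⋈[b=g] (T ⋈[c=d] R)) → 1
  γ[b; COUNT(*)→e]((γ[b; SUM(e)→a]((σ[e<7](S) − π[b,e](ρ[e/d](ρ[b/g](R))))) ⋈[b=g] (T ⋈[c=d] R))) → 1

== RESULT ==
b | e
6 | 1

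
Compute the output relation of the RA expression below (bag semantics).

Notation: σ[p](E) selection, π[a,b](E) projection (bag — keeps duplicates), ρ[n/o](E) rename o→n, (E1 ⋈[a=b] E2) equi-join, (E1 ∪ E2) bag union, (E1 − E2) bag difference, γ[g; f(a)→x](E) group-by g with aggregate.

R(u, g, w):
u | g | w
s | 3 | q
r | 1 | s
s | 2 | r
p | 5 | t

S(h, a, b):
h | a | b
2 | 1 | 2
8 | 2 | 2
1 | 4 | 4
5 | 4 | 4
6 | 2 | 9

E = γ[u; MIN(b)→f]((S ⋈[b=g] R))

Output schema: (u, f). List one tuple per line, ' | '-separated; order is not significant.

Subexpression sizes:
  S → 5
  R → 4
  (S ⋈[b=g] R) → 2
  γ[u; MIN(b)→f]((S ⋈[b=g] R)) → 1

== RESULT ==
u | f
s | 2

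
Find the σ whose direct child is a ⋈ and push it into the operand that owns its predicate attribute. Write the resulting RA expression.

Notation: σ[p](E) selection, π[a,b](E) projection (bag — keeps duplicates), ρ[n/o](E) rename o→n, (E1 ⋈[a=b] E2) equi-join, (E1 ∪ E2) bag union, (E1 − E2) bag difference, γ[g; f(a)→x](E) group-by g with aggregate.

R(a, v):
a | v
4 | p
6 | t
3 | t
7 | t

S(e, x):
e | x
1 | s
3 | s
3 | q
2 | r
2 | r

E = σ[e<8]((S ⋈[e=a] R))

σ filters on e, owned by the left side.
E' = (σ[e<8](S) ⋈[e=a] R)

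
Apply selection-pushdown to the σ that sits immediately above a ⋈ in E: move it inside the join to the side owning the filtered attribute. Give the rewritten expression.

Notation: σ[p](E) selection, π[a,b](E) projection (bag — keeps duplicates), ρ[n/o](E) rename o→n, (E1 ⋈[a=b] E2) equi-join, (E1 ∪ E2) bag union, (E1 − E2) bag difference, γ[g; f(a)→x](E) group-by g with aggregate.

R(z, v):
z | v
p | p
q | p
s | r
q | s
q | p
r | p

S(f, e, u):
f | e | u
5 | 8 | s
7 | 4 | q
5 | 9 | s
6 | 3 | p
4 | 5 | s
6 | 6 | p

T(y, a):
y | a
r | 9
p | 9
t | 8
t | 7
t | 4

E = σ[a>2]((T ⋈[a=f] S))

σ filters on a, owned by the left side.
E' = (σ[a>2](T) ⋈[a=f] S)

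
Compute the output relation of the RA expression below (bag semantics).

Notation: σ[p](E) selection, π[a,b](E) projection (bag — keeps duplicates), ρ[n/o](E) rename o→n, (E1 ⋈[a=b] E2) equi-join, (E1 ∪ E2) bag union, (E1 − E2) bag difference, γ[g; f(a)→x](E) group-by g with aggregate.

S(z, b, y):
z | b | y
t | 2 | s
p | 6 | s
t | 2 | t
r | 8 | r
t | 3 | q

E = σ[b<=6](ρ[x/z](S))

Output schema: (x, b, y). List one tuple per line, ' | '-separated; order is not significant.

Subexpression sizes:
  S → 5
  ρ[x/z](S) → 5
  σ[b<=6](ρ[x/z](S)) → 4

== RESULT ==
x | b | y
p | 6 | s
t | 2 | s
t | 2 | t
t | 3 | q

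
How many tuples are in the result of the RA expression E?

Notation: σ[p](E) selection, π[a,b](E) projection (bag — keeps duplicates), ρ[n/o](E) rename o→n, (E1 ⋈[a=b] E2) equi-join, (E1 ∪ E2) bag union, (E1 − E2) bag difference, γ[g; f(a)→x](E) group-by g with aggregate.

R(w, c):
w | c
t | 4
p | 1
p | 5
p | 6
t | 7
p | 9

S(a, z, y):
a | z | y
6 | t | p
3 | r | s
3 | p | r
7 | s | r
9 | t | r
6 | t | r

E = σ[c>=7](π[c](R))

Per-node cardinality:
  R → 6
  π[c](R) → 6
  σ[c>=7](π[c](R)) → 2

|E| = 2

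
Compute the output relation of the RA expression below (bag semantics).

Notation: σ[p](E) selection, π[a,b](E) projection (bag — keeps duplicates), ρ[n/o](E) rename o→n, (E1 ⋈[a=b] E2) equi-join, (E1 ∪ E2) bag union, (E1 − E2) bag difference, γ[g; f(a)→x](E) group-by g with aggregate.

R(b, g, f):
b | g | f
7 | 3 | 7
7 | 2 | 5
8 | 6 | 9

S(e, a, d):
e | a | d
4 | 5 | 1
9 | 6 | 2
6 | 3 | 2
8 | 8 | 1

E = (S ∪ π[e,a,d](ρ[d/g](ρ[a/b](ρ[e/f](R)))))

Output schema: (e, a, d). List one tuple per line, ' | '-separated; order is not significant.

Row counts bottom-up:
  S → 4
  R → 3
  ρ[e/f](R) → 3
  ρ[a/b](ρ[e/f](R)) → 3
  ρ[d/g](ρ[a/b](ρ[e/f](R))) → 3
  π[e,a,d](ρ[d/g](ρ[a/b](ρ[e/f](R)))) → 3
  (S ∪ π[e,a,d](ρ[d/g](ρ[a/b](ρ[e/f](R))))) → 7

== RESULT ==
e | a | d
4 | 5 | 1
5 | 7 | 2
6 | 3 | 2
7 | 7 | 3
8 | 8 | 1
9 | 6 | 2
9 | 8 | 6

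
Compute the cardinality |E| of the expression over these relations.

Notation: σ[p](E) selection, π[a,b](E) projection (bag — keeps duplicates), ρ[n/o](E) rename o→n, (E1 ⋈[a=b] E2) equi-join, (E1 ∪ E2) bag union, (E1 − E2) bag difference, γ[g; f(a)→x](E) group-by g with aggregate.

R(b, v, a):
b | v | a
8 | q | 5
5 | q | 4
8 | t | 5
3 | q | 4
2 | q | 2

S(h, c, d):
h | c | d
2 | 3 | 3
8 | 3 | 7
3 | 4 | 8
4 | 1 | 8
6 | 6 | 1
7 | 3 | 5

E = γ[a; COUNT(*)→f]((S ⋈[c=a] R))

Per-node cardinality:
  S → 6
  R → 5
  (S ⋈[c=a] R) → 2
  γ[a; COUNT(*)→f]((S ⋈[c=a] R)) → 1

|E| = 1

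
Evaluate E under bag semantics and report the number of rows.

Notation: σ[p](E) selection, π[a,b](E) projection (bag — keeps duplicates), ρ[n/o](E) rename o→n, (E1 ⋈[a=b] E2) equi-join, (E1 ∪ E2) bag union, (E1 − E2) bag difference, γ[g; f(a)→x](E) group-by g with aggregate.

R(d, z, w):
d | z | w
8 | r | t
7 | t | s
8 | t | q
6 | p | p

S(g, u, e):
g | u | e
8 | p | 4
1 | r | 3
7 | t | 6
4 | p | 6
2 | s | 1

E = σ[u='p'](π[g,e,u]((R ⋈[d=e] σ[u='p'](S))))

Subexpression sizes:
  R → 4
  S → 5
  σ[u='p'](S) → 2
  (R ⋈[d=e] σ[u='p'](S)) → 1
  π[g,e,u]((R ⋈[d=e] σ[u='p'](S))) → 1
  σ[u='p'](π[g,e,u]((R ⋈[d=e] σ[u='p'](S)))) → 1

|E| = 1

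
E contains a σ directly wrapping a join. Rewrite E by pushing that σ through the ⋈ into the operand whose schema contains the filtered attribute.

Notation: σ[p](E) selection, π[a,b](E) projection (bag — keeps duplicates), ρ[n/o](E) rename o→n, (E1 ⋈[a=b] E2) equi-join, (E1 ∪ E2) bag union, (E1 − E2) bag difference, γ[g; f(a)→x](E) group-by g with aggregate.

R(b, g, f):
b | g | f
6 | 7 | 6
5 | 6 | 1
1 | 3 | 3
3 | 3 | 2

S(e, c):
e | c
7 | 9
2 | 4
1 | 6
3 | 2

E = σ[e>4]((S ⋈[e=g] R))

σ filters on e, owned by the left side.
E' = (σ[e>4](S) ⋈[e=g] R)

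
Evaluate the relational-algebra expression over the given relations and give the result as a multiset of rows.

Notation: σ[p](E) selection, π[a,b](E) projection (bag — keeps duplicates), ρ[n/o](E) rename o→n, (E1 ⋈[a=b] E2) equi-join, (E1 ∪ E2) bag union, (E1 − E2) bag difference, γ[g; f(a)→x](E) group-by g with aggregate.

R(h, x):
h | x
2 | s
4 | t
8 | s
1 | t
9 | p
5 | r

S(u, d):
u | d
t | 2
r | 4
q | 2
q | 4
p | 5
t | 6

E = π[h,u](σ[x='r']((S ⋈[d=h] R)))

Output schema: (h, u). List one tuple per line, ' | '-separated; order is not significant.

Subexpression sizes:
  S → 6
  R → 6
  (S ⋈[d=h] R) → 5
  σ[x='r']((S ⋈[d=h] R)) → 1
  π[h,u](σ[x='r']((S ⋈[d=h] R))) → 1

== RESULT ==
h | u
5 | p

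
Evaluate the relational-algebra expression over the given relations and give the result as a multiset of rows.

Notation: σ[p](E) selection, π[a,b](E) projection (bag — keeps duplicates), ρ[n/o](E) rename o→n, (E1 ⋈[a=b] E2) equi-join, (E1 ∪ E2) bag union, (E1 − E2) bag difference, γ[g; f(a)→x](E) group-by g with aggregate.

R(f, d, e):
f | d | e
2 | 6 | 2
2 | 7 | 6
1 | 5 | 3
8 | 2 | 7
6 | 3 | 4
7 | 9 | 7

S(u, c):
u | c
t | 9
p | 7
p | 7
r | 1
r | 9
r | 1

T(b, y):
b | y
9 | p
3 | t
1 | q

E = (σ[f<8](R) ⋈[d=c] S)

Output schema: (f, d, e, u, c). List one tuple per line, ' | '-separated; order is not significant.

Row counts bottom-up:
  R → 6
  σ[f<8](R) → 5
  S → 6
  (σ[f<8](R) ⋈[d=c] S) → 4

== RESULT ==
f | d | e | u | c
2 | 7 | 6 | p | 7
2 | 7 | 6 | p | 7
7 | 9 | 7 | r | 9
7 | 9 | 7 | t | 9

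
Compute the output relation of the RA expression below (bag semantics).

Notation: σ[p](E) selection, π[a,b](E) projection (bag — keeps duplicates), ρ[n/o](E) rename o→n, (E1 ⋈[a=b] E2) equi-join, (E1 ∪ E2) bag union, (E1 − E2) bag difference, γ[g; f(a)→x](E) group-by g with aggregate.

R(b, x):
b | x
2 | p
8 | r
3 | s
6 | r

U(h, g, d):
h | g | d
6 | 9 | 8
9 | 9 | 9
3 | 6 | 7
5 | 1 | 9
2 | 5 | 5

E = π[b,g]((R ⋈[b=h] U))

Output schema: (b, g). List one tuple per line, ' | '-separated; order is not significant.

Row counts bottom-up:
  R → 4
  U → 5
  (R ⋈[b=h] U) → 3
  π[b,g]((R ⋈[b=h] U)) → 3

== RESULT ==
b | g
2 | 5
3 | 6
6 | 9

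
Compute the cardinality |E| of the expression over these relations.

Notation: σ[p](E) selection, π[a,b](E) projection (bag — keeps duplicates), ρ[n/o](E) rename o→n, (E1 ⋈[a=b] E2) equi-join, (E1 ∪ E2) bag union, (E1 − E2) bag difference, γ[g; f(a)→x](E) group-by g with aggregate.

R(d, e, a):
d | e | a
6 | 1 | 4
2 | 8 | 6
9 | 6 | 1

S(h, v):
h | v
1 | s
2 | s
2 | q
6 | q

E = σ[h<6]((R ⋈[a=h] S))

Per-node cardinality:
  R → 3
  S → 4
  (R ⋈[a=h] S) → 2
  σ[h<6]((R ⋈[a=h] S)) → 1

|E| = 1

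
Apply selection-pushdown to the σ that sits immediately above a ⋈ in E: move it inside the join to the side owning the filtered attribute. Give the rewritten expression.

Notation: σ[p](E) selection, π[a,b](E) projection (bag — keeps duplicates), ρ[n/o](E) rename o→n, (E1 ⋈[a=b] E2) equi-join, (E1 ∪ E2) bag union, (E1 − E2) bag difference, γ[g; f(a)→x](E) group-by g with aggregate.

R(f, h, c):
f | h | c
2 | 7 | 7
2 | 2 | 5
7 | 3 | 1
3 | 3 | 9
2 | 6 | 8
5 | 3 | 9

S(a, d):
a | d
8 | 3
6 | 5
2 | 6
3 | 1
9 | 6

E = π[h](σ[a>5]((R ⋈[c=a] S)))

σ filters on a, owned by the right side.
E' = π[h]((R ⋈[c=a] σ[a>5](S)))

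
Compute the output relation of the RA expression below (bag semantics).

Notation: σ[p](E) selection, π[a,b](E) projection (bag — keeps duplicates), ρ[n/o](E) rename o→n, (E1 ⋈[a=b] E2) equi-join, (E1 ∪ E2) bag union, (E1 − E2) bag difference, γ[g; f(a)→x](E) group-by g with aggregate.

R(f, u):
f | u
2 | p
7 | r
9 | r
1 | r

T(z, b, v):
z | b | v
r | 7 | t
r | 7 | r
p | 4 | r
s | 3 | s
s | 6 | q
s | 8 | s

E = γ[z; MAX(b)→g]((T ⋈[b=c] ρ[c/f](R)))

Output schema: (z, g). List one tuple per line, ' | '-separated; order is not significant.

Row counts bottom-up:
  T → 6
  R → 4
  ρ[c/f](R) → 4
  (T ⋈[b=c] ρ[c/f](R)) → 2
  γ[z; MAX(b)→g]((T ⋈[b=c] ρ[c/f](R))) → 1

== RESULT ==
z | g
r | 7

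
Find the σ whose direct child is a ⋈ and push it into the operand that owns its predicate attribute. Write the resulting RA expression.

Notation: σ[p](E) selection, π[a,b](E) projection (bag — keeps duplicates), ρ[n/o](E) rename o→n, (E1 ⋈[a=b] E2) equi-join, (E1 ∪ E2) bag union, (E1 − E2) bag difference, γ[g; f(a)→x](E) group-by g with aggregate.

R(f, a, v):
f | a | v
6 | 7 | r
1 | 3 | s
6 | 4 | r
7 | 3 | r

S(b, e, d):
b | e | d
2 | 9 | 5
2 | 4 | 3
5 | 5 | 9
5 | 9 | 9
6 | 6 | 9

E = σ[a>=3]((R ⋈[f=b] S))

σ filters on a, owned by the left side.
E' = (σ[a>=3](R) ⋈[f=b] S)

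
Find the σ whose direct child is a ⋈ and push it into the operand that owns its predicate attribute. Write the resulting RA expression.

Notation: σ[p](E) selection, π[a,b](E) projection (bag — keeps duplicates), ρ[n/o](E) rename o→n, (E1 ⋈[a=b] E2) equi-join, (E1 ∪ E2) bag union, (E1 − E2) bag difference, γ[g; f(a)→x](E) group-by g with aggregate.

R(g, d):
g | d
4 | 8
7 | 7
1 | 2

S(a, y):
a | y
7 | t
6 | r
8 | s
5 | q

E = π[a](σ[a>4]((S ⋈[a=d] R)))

σ filters on a, owned by the left side.
E' = π[a]((σ[a>4](S) ⋈[a=d] R))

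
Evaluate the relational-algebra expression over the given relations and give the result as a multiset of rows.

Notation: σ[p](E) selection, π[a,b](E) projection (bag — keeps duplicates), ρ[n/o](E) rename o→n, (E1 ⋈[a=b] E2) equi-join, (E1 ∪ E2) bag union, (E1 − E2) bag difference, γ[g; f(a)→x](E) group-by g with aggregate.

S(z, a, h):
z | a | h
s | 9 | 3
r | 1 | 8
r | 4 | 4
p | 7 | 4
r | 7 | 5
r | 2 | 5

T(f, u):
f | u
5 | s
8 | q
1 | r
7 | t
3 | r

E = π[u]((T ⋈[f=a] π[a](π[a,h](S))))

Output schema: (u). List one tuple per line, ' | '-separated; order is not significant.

Row counts bottom-up:
  T → 5
  S → 6
  π[a,h](S) → 6
  π[a](π[a,h](S)) → 6
  (T ⋈[f=a] π[a](π[a,h](S))) → 3
  π[u]((T ⋈[f=a] π[a](π[a,h](S)))) → 3

== RESULT ==
u
r
t
t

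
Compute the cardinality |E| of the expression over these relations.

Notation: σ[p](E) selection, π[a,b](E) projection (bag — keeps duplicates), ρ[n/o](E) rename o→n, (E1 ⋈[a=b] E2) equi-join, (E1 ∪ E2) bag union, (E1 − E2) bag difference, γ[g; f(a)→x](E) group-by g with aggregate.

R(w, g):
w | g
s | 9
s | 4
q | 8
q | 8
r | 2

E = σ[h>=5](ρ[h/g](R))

Subexpression sizes:
  R → 5
  ρ[h/g](R) → 5
  σ[h>=5](ρ[h/g](R)) → 3

|E| = 3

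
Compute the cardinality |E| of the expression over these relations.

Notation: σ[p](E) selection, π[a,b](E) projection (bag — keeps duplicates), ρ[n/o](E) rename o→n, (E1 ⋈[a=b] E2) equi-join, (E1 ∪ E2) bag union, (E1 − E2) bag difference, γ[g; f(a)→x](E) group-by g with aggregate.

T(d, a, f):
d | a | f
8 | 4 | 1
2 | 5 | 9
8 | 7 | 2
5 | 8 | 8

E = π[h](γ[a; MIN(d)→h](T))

Row counts bottom-up:
  T → 4
  γ[a; MIN(d)→h](T) → 4
  π[h](γ[a; MIN(d)→h](T)) → 4

|E| = 4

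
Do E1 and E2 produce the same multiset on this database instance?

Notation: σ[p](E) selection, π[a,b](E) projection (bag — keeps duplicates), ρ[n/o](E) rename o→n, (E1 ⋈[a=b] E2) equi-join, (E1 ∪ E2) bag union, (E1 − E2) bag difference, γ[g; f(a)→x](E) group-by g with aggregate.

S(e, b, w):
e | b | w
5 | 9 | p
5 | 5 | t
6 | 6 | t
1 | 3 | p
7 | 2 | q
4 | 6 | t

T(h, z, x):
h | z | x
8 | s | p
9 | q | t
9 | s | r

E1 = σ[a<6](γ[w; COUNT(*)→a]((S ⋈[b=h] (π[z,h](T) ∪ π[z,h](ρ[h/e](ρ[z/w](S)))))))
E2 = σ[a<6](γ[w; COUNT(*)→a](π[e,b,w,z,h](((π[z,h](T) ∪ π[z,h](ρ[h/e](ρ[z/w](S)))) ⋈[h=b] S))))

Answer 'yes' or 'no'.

E1 stepwise |·|:
  S → 6
  T → 3
  π[z,h](T) → 3
  S → 6
  ρ[z/w](S) → 6
  ρ[h/e](ρ[z/w](S)) → 6
  π[z,h](ρ[h/e](ρ[z/w](S))) → 6
  (π[z,h](T) ∪ π[z,h](ρ[h/e](ρ[z/w](S)))) → 9
  (S ⋈[b=h] (π[z,h](T) ∪ π[z,h](ρ[h/e](ρ[z/w](S))))) → 6
  γ[w; COUNT(*)→a]((S ⋈[b=h] (π[z,h](T) ∪ π[z,h](ρ[h/e](ρ[z/w](S)))))) → 2
  σ[a<6](γ[w; COUNT(*)→a]((S ⋈[b=h] (π[z,h](T) ∪ π[z,h](ρ[h/e](ρ[z/w](S))))))) → 2
E2 stepwise |·|:
  T → 3
  π[z,h](T) → 3
  S → 6
  ρ[z/w](S) → 6
  ρ[h/e](ρ[z/w](S)) → 6
  π[z,h](ρ[h/e](ρ[z/w](S))) → 6
  (π[z,h](T) ∪ π[z,h](ρ[h/e](ρ[z/w](S)))) → 9
  S → 6
  ((π[z,h](T) ∪ π[z,h](ρ[h/e](ρ[z/w](S)))) ⋈[h=b] S) → 6
  π[e,b,w,z,h](((π[z,h](T) ∪ π[z,h](ρ[h/e](ρ[z/w](S)))) ⋈[h=b] S)) → 6
  γ[w; COUNT(*)→a](π[e,b,w,z,h](((π[z,h](T) ∪ π[z,h](ρ[h/e](ρ[z/w](S)))) ⋈[h=b] S))) → 2
  σ[a<6](γ[w; COUNT(*)→a](π[e,b,w,z,h](((π[z,h](T) ∪ π[z,h](ρ[h/e](ρ[z/w](S)))) ⋈[h=b] S)))) → 2

E1 and E2 produce the same multiset:
w | a
p | 2
t | 4

yes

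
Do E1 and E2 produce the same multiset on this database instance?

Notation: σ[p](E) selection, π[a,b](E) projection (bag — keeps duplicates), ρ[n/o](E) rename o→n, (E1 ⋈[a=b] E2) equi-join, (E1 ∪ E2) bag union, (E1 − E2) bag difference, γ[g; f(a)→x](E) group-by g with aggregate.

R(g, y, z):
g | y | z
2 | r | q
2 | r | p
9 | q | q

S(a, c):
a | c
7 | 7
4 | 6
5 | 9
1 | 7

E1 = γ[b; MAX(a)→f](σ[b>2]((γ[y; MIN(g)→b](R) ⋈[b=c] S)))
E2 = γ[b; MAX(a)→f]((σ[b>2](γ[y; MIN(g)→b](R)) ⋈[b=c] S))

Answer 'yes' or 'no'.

E1 row counts bottom-up:
  R → 3
  γ[y; MIN(g)→b](R) → 2
  S → 4
  (γ[y; MIN(g)→b](R) ⋈[b=c] S) → 1
  σ[b>2]((γ[y; MIN(g)→b](R) ⋈[b=c] S)) → 1
  γ[b; MAX(a)→f](σ[b>2]((γ[y; MIN(g)→b](R) ⋈[b=c] S))) → 1
E2 row counts bottom-up:
  R → 3
  γ[y; MIN(g)→b](R) → 2
  σ[b>2](γ[y; MIN(g)→b](R)) → 1
  S → 4
  (σ[b>2](γ[y; MIN(g)→b](R)) ⋈[b=c] S) → 1
  γ[b; MAX(a)→f]((σ[b>2](γ[y; MIN(g)→b](R)) ⋈[b=c] S)) → 1

E1 and E2 produce the same multiset:
b | f
9 | 5

yes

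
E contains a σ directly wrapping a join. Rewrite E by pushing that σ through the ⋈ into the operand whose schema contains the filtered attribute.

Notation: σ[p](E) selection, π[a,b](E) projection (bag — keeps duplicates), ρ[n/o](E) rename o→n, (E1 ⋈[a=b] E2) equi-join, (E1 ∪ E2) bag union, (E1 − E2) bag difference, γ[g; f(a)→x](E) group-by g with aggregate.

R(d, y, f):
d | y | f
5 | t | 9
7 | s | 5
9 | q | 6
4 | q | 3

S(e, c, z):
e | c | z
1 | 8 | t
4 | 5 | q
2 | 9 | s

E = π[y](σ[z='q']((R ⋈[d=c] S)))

σ filters on z, owned by the right side.
E' = π[y]((R ⋈[d=c] σ[z='q'](S)))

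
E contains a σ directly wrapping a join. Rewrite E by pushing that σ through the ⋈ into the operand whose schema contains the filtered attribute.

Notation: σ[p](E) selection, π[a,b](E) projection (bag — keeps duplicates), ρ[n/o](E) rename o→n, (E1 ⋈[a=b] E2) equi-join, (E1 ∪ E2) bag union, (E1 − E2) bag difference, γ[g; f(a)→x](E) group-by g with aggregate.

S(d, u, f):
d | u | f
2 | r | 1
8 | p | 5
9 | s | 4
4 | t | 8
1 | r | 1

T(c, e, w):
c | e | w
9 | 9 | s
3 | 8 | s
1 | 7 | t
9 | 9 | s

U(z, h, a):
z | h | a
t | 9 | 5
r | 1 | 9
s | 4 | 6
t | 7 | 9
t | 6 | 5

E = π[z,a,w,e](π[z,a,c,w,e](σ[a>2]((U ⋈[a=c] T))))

σ filters on a, owned by the left side.
E' = π[z,a,w,e](π[z,a,c,w,e]((σ[a>2](U) ⋈[a=c] T)))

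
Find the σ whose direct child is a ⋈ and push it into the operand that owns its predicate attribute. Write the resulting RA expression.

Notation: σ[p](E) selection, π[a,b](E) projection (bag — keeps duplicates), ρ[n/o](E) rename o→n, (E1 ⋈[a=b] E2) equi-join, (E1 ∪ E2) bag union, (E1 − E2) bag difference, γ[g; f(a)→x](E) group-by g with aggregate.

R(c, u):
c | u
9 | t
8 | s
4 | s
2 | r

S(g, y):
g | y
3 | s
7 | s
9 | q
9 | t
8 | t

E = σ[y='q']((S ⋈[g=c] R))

σ filters on y, owned by the left side.
E' = (σ[y='q'](S) ⋈[g=c] R)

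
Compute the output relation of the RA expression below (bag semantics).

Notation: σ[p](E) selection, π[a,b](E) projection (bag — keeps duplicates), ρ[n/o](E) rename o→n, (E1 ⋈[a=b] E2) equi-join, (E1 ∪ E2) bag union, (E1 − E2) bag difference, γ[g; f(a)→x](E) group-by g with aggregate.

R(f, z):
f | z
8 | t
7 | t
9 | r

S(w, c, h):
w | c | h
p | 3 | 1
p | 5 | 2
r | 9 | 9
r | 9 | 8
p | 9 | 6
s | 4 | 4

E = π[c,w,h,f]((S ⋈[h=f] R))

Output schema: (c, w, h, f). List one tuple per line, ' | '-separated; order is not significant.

Row counts bottom-up:
  S → 6
  R → 3
  (S ⋈[h=f] R) → 2
  π[c,w,h,f]((S ⋈[h=f] R)) → 2

== RESULT ==
c | w | h | f
9 | r | 8 | 8
9 | r | 9 | 9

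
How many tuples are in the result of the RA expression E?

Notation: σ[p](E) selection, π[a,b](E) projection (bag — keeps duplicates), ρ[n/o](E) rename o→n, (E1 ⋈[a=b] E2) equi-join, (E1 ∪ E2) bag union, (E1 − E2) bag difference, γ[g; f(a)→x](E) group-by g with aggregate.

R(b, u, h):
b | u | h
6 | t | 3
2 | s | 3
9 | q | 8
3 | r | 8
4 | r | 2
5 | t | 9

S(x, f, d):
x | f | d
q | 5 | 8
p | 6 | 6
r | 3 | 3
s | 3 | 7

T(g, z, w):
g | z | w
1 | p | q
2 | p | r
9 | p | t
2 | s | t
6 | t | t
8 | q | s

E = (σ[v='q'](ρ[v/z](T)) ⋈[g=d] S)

Row counts bottom-up:
  T → 6
  ρ[v/z](T) → 6
  σ[v='q'](ρ[v/z](T)) → 1
  S → 4
  (σ[v='q'](ρ[v/z](T)) ⋈[g=d] S) → 1

|E| = 1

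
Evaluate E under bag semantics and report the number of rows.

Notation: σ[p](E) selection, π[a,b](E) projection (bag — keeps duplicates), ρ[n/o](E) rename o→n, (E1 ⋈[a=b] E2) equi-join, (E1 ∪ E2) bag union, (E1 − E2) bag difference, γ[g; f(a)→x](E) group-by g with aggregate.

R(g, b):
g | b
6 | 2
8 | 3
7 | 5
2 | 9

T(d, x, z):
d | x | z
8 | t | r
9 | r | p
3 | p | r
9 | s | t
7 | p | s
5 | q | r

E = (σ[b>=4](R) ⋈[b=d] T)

Stepwise |·|:
  R → 4
  σ[b>=4](R) → 2
  T → 6
  (σ[b>=4](R) ⋈[b=d] T) → 3

|E| = 3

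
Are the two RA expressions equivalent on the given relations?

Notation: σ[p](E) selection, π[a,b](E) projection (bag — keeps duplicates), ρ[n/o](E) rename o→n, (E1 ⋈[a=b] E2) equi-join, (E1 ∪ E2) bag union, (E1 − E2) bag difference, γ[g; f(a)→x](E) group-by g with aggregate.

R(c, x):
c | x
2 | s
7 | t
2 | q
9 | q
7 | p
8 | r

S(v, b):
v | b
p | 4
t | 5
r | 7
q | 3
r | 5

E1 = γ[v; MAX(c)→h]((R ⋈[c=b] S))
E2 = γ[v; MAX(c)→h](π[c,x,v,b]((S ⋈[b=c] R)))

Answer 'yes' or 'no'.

E1 row counts bottom-up:
  R → 6
  S → 5
  (R ⋈[c=b] S) → 2
  γ[v; MAX(c)→h]((R ⋈[c=b] S)) → 1
E2 row counts bottom-up:
  S → 5
  R → 6
  (S ⋈[b=c] R) → 2
  π[c,x,v,b]((S ⋈[b=c] R)) → 2
  γ[v; MAX(c)→h](π[c,x,v,b]((S ⋈[b=c] R))) → 1

E1 and E2 produce the same multiset:
v | h
r | 7

yes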